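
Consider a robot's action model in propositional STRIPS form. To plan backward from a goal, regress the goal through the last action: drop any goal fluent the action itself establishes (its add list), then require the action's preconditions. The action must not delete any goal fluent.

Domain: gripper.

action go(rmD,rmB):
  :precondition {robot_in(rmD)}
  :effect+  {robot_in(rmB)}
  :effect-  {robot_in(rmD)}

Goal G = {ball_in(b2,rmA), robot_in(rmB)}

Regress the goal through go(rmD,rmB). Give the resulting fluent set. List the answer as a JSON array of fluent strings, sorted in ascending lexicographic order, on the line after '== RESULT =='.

Regress:
  G ∩ del = {}  (empty — regression defined)
  G \ add = {ball_in(b2,rmA), robot_in(rmB)} \ {robot_in(rmB)} = {ball_in(b2,rmA)}
  ∪ pre   = {ball_in(b2,rmA)} ∪ {robot_in(rmD)}
          = {ball_in(b2,rmA), robot_in(rmD)}

== RESULT ==
["ball_in(b2,rmA)", "robot_in(rmD)"]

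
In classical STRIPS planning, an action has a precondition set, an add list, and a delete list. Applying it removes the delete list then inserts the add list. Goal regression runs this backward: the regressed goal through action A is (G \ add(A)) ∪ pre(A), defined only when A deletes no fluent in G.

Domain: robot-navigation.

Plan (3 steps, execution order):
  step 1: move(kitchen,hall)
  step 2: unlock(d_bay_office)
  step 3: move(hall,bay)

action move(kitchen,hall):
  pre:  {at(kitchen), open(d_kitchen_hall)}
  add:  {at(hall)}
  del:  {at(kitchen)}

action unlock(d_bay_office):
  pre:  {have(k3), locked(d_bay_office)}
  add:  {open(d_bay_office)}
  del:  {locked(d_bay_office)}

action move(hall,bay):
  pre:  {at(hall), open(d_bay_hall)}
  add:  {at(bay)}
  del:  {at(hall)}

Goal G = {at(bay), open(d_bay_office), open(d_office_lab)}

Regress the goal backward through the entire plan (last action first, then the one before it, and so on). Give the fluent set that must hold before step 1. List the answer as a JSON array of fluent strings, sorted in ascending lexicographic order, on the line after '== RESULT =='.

Work backward from the goal:
  through step 3 (move(hall,bay)): drop {at(bay)}, keep {open(d_bay_office), open(d_office_lab)}, require {at(hall), open(d_bay_hall)}
    → {at(hall), open(d_bay_hall), open(d_bay_office), open(d_office_lab)}
  through step 2 (unlock(d_bay_office)): drop {open(d_bay_office)}, keep {at(hall), open(d_bay_hall), open(d_office_lab)}, require {have(k3), locked(d_bay_office)}
    → {at(hall), have(k3), locked(d_bay_office), open(d_bay_hall), open(d_office_lab)}
  through step 1 (move(kitchen,hall)): drop {at(hall)}, keep {have(k3), locked(d_bay_office), open(d_bay_hall), open(d_office_lab)}, require {at(kitchen), open(d_kitchen_hall)}
    → {at(kitchen), have(k3), locked(d_bay_office), open(d_bay_hall), open(d_kitchen_hall), open(d_office_lab)}

== RESULT ==
["at(kitchen)", "have(k3)", "locked(d_bay_office)", "open(d_bay_hall)", "open(d_kitchen_hall)", "open(d_office_lab)"]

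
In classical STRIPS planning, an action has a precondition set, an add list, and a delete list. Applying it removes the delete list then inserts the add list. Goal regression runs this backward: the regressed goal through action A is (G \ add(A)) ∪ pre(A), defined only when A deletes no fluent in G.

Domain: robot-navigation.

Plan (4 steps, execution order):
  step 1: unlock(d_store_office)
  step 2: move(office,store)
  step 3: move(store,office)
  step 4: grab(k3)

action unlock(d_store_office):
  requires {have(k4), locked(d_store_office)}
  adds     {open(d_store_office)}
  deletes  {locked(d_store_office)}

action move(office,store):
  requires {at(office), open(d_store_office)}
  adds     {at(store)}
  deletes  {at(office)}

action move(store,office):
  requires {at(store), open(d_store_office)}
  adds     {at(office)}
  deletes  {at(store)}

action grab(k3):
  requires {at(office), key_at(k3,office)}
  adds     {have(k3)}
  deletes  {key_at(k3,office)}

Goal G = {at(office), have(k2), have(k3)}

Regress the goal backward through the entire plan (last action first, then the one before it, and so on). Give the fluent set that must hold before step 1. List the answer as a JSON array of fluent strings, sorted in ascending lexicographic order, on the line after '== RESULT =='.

Work backward from the goal:
  through step 4 (grab(k3)): drop {have(k3)}, keep {at(office), have(k2)}, require {at(office), key_at(k3,office)}
    → {at(office), have(k2), key_at(k3,office)}
  through step 3 (move(store,office)): drop {at(office)}, keep {have(k2), key_at(k3,office)}, require {at(store), open(d_store_office)}
    → {at(store), have(k2), key_at(k3,office), open(d_store_office)}
  through step 2 (move(office,store)): drop {at(store)}, keep {have(k2), key_at(k3,office), open(d_store_office)}, require {at(office), open(d_store_office)}
    → {at(office), have(k2), key_at(k3,office), open(d_store_office)}
  through step 1 (unlock(d_store_office)): drop {open(d_store_office)}, keep {at(office), have(k2), key_at(k3,office)}, require {have(k4), locked(d_store_office)}
    → {at(office), have(k2), have(k4), key_at(k3,office), locked(d_store_office)}

== RESULT ==
["at(office)", "have(k2)", "have(k4)", "key_at(k3,office)", "locked(d_store_office)"]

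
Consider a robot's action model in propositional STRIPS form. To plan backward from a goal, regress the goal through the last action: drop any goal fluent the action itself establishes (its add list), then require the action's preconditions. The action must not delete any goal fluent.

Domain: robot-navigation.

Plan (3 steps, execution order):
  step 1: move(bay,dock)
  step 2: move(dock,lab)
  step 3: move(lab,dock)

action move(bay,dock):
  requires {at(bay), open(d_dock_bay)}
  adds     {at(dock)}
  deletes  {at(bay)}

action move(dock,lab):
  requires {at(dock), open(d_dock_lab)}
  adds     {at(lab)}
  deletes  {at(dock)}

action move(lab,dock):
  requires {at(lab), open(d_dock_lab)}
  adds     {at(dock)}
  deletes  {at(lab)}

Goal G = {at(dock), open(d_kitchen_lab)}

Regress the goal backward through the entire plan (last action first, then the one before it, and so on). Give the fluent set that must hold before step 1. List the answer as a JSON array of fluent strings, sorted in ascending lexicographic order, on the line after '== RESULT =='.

Regress step by step:
  through step 3 (move(lab,dock)): drop {at(dock)}, keep {open(d_kitchen_lab)}, require {at(lab), open(d_dock_lab)}
    → {at(lab), open(d_dock_lab), open(d_kitchen_lab)}
  through step 2 (move(dock,lab)): drop {at(lab)}, keep {open(d_dock_lab), open(d_kitchen_lab)}, require {at(dock), open(d_dock_lab)}
    → {at(dock), open(d_dock_lab), open(d_kitchen_lab)}
  through step 1 (move(bay,dock)): drop {at(dock)}, keep {open(d_dock_lab), open(d_kitchen_lab)}, require {at(bay), open(d_dock_bay)}
    → {at(bay), open(d_dock_bay), open(d_dock_lab), open(d_kitchen_lab)}

== RESULT ==
["at(bay)", "open(d_dock_bay)", "open(d_dock_lab)", "open(d_kitchen_lab)"]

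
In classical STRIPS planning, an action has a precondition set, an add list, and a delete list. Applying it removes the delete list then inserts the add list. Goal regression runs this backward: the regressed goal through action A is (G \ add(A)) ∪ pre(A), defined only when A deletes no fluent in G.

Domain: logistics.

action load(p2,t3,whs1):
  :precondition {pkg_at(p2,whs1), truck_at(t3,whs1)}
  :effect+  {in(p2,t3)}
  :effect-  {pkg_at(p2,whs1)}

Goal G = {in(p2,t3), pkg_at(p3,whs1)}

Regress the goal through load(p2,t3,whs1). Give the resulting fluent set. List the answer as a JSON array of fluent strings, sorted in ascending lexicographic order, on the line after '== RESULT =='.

Regress:
  G ∩ del = {}  (empty — regression defined)
  G \ add = {in(p2,t3), pkg_at(p3,whs1)} \ {in(p2,t3)} = {pkg_at(p3,whs1)}
  ∪ pre   = {pkg_at(p3,whs1)} ∪ {pkg_at(p2,whs1), truck_at(t3,whs1)}
          = {pkg_at(p2,whs1), pkg_at(p3,whs1), truck_at(t3,whs1)}

== RESULT ==
["pkg_at(p2,whs1)", "pkg_at(p3,whs1)", "truck_at(t3,whs1)"]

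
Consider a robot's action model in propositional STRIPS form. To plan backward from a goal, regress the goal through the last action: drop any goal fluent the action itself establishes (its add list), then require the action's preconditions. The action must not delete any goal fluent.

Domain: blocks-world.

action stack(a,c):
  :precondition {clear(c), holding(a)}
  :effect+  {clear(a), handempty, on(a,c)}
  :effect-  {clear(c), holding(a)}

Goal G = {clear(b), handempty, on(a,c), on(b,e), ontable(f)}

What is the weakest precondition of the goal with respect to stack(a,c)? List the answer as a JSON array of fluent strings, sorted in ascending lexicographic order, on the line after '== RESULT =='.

Regress:
  G ∩ del = {}  (empty — regression defined)
  G \ add = {clear(b), handempty, on(a,c), on(b,e), ontable(f)} \ {clear(a), handempty, on(a,c)} = {clear(b), on(b,e), ontable(f)}
  ∪ pre   = {clear(b), on(b,e), ontable(f)} ∪ {clear(c), holding(a)}
          = {clear(b), clear(c), holding(a), on(b,e), ontable(f)}

== RESULT ==
["clear(b)", "clear(c)", "holding(a)", "on(b,e)", "ontable(f)"]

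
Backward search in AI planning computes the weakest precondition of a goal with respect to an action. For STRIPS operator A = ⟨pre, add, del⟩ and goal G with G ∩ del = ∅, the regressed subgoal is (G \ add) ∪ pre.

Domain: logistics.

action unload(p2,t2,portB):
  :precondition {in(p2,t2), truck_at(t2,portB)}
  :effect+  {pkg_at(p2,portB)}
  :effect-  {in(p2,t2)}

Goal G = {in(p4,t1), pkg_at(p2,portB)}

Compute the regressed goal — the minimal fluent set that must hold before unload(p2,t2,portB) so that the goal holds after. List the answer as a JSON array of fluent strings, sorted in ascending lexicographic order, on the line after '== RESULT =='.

Regress:
  G ∩ del = {}  (empty — regression defined)
  G \ add = {in(p4,t1), pkg_at(p2,portB)} \ {pkg_at(p2,portB)} = {in(p4,t1)}
  ∪ pre   = {in(p4,t1)} ∪ {in(p2,t2), truck_at(t2,portB)}
          = {in(p2,t2), in(p4,t1), truck_at(t2,portB)}

== RESULT ==
["in(p2,t2)", "in(p4,t1)", "truck_at(t2,portB)"]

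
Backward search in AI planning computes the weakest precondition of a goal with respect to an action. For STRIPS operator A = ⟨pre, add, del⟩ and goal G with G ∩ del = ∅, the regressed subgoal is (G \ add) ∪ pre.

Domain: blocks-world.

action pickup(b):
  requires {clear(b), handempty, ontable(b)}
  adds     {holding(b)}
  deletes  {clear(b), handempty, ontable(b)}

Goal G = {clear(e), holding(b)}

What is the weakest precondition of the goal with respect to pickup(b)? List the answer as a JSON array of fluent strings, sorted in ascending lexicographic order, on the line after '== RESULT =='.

Regress:
  G ∩ del = {}  (empty — regression defined)
  G \ add = {clear(e), holding(b)} \ {holding(b)} = {clear(e)}
  ∪ pre   = {clear(e)} ∪ {clear(b), handempty, ontable(b)}
          = {clear(b), clear(e), handempty, ontable(b)}

== RESULT ==
["clear(b)", "clear(e)", "handempty", "ontable(b)"]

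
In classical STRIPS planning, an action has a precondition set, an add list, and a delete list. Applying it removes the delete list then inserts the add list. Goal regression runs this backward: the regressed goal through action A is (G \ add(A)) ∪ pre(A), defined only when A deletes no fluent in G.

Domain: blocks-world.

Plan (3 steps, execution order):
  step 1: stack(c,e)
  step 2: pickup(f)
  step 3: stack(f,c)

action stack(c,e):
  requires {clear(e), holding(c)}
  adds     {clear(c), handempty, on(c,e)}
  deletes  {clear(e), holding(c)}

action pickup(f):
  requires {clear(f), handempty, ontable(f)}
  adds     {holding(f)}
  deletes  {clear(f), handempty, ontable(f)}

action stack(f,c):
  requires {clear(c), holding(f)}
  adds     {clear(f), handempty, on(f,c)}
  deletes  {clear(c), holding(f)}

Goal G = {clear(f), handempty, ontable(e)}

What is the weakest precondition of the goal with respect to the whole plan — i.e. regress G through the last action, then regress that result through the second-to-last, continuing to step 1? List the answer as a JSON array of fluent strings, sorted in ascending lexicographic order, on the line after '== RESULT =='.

Work backward from the goal:
  through step 3 (stack(f,c)): drop {clear(f), handempty}, keep {ontable(e)}, require {clear(c), holding(f)}
    → {clear(c), holding(f), ontable(e)}
  through step 2 (pickup(f)): drop {holding(f)}, keep {clear(c), ontable(e)}, require {clear(f), handempty, ontable(f)}
    → {clear(c), clear(f), handempty, ontable(e), ontable(f)}
  through step 1 (stack(c,e)): drop {clear(c), handempty}, keep {clear(f), ontable(e), ontable(f)}, require {clear(e), holding(c)}
    → {clear(e), clear(f), holding(c), ontable(e), ontable(f)}

== RESULT ==
["clear(e)", "clear(f)", "holding(c)", "ontable(e)", "ontable(f)"]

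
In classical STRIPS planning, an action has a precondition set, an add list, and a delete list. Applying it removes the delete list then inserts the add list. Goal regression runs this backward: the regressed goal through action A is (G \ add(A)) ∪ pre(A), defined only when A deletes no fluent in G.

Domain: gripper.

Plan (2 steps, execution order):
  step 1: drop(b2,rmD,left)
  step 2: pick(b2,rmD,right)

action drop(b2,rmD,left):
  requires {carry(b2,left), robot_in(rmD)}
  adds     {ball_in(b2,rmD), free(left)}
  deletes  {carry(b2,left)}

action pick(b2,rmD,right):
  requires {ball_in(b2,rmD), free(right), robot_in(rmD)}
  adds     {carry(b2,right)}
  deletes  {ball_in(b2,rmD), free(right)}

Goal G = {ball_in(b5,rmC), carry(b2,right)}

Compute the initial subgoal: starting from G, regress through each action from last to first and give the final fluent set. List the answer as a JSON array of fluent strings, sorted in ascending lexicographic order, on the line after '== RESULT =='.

Regress step by step:
  through step 2 (pick(b2,rmD,right)): drop {carry(b2,right)}, keep {ball_in(b5,rmC)}, require {ball_in(b2,rmD), free(right), robot_in(rmD)}
    → {ball_in(b2,rmD), ball_in(b5,rmC), free(right), robot_in(rmD)}
  through step 1 (drop(b2,rmD,left)): drop {ball_in(b2,rmD)}, keep {ball_in(b5,rmC), free(right), robot_in(rmD)}, require {carry(b2,left), robot_in(rmD)}
    → {ball_in(b5,rmC), carry(b2,left), free(right), robot_in(rmD)}

== RESULT ==
["ball_in(b5,rmC)", "carry(b2,left)", "free(right)", "robot_in(rmD)"]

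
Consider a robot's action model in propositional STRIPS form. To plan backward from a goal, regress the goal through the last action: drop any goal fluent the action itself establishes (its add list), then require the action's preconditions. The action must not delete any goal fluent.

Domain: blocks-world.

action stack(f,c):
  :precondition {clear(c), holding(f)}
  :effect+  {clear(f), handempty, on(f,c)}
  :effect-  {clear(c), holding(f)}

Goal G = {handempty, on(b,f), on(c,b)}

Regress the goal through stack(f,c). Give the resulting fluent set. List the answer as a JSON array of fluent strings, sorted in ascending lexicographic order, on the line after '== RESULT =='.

Regress:
  G ∩ del = {}  (empty — regression defined)
  G \ add = {handempty, on(b,f), on(c,b)} \ {clear(f), handempty, on(f,c)} = {on(b,f), on(c,b)}
  ∪ pre   = {on(b,f), on(c,b)} ∪ {clear(c), holding(f)}
          = {clear(c), holding(f), on(b,f), on(c,b)}

== RESULT ==
["clear(c)", "holding(f)", "on(b,f)", "on(c,b)"]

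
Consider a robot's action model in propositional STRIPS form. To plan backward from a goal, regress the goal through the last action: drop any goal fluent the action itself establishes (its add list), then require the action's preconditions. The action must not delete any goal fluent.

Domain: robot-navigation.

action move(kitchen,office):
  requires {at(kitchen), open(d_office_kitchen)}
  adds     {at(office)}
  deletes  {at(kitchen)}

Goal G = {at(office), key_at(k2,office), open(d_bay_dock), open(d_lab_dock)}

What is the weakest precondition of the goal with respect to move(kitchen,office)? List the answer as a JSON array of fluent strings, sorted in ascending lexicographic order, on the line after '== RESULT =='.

Compute (G \ add) ∪ pre:
  G ∩ del = {}  (empty — regression defined)
  G \ add = {at(office), key_at(k2,office), open(d_bay_dock), open(d_lab_dock)} \ {at(office)} = {key_at(k2,office), open(d_bay_dock), open(d_lab_dock)}
  ∪ pre   = {key_at(k2,office), open(d_bay_dock), open(d_lab_dock)} ∪ {at(kitchen), open(d_office_kitchen)}
          = {at(kitchen), key_at(k2,office), open(d_bay_dock), open(d_lab_dock), open(d_office_kitchen)}

== RESULT ==
["at(kitchen)", "key_at(k2,office)", "open(d_bay_dock)", "open(d_lab_dock)", "open(d_office_kitchen)"]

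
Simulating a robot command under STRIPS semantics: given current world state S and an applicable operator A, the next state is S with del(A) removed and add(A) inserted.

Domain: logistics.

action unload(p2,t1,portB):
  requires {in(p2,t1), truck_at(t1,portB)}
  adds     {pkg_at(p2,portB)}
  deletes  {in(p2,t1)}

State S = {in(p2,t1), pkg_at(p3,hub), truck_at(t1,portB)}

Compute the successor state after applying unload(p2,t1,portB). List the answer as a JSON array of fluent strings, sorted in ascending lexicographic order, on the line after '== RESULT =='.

Progress:
  pre ⊆ S: {in(p2,t1), truck_at(t1,portB)} ⊆ S  — applicable
  S \ del = {pkg_at(p3,hub), truck_at(t1,portB)}
  ∪ add   = {pkg_at(p2,portB), pkg_at(p3,hub), truck_at(t1,portB)}

== RESULT ==
["pkg_at(p2,portB)", "pkg_at(p3,hub)", "truck_at(t1,portB)"]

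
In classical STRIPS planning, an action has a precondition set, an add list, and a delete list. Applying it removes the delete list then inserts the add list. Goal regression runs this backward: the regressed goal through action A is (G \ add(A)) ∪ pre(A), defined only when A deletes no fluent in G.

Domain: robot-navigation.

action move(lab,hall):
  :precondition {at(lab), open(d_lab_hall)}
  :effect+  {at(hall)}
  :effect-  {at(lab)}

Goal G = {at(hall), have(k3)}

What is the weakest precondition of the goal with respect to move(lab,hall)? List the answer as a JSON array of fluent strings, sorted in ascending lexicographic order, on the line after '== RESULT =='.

Regress:
  G ∩ del = {}  (empty — regression defined)
  G \ add = {at(hall), have(k3)} \ {at(hall)} = {have(k3)}
  ∪ pre   = {have(k3)} ∪ {at(lab), open(d_lab_hall)}
          = {at(lab), have(k3), open(d_lab_hall)}

== RESULT ==
["at(lab)", "have(k3)", "open(d_lab_hall)"]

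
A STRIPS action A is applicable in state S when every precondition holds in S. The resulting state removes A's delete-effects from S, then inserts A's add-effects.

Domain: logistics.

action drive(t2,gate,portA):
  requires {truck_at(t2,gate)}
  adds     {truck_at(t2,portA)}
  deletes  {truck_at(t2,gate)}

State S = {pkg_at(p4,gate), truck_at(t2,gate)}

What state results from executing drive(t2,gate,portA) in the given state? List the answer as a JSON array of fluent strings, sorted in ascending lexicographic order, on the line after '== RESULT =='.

Progress:
  pre ⊆ S: {truck_at(t2,gate)} ⊆ S  — applicable
  S \ del = {pkg_at(p4,gate)}
  ∪ add   = {pkg_at(p4,gate), truck_at(t2,portA)}

== RESULT ==
["pkg_at(p4,gate)", "truck_at(t2,portA)"]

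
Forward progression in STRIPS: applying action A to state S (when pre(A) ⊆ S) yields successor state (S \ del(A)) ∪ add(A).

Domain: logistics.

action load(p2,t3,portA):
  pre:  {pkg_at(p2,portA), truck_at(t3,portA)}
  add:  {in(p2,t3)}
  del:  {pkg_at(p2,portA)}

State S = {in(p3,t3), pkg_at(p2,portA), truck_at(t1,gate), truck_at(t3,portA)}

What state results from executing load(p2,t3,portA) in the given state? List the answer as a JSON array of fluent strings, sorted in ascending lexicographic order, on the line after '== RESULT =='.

Compute (S \ del) ∪ add:
  pre ⊆ S: {pkg_at(p2,portA), truck_at(t3,portA)} ⊆ S  — applicable
  S \ del = {in(p3,t3), truck_at(t1,gate), truck_at(t3,portA)}
  ∪ add   = {in(p2,t3), in(p3,t3), truck_at(t1,gate), truck_at(t3,portA)}

== RESULT ==
["in(p2,t3)", "in(p3,t3)", "truck_at(t1,gate)", "truck_at(t3,portA)"]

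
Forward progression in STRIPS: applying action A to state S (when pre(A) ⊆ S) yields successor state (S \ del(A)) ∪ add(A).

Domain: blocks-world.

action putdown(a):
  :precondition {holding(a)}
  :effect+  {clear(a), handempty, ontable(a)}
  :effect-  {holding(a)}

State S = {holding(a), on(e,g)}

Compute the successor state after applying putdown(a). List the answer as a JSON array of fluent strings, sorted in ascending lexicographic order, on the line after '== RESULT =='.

Compute (S \ del) ∪ add:
  pre ⊆ S: {holding(a)} ⊆ S  — applicable
  S \ del = {on(e,g)}
  ∪ add   = {clear(a), handempty, on(e,g), ontable(a)}

== RESULT ==
["clear(a)", "handempty", "on(e,g)", "ontable(a)"]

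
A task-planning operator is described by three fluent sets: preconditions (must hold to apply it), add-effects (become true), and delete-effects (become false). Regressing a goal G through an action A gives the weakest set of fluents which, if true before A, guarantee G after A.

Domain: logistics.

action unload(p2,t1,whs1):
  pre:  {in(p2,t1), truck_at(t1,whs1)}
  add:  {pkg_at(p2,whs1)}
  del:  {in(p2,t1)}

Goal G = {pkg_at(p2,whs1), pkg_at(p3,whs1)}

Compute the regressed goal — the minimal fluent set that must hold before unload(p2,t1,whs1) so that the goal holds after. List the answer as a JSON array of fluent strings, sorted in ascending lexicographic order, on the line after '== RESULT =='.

Compute (G \ add) ∪ pre:
  G ∩ del = {}  (empty — regression defined)
  G \ add = {pkg_at(p2,whs1), pkg_at(p3,whs1)} \ {pkg_at(p2,whs1)} = {pkg_at(p3,whs1)}
  ∪ pre   = {pkg_at(p3,whs1)} ∪ {in(p2,t1), truck_at(t1,whs1)}
          = {in(p2,t1), pkg_at(p3,whs1), truck_at(t1,whs1)}

== RESULT ==
["in(p2,t1)", "pkg_at(p3,whs1)", "truck_at(t1,whs1)"]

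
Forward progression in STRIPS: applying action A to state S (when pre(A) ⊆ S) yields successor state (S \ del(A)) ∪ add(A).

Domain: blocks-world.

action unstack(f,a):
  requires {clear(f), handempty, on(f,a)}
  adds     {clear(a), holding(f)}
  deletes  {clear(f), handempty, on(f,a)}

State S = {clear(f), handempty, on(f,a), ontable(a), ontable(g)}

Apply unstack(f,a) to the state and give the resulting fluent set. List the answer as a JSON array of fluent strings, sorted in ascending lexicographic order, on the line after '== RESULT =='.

Compute (S \ del) ∪ add:
  pre ⊆ S: {clear(f), handempty, on(f,a)} ⊆ S  — applicable
  S \ del = {ontable(a), ontable(g)}
  ∪ add   = {clear(a), holding(f), ontable(a), ontable(g)}

== RESULT ==
["clear(a)", "holding(f)", "ontable(a)", "ontable(g)"]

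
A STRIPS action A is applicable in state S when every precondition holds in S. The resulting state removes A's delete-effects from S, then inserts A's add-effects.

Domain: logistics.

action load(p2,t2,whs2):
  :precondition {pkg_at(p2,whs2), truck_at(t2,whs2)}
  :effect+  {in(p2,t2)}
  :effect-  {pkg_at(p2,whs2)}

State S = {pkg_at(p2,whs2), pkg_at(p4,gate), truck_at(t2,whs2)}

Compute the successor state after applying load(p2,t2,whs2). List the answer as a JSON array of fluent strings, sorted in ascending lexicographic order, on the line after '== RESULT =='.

Progress:
  pre ⊆ S: {pkg_at(p2,whs2), truck_at(t2,whs2)} ⊆ S  — applicable
  S \ del = {pkg_at(p4,gate), truck_at(t2,whs2)}
  ∪ add   = {in(p2,t2), pkg_at(p4,gate), truck_at(t2,whs2)}

== RESULT ==
["in(p2,t2)", "pkg_at(p4,gate)", "truck_at(t2,whs2)"]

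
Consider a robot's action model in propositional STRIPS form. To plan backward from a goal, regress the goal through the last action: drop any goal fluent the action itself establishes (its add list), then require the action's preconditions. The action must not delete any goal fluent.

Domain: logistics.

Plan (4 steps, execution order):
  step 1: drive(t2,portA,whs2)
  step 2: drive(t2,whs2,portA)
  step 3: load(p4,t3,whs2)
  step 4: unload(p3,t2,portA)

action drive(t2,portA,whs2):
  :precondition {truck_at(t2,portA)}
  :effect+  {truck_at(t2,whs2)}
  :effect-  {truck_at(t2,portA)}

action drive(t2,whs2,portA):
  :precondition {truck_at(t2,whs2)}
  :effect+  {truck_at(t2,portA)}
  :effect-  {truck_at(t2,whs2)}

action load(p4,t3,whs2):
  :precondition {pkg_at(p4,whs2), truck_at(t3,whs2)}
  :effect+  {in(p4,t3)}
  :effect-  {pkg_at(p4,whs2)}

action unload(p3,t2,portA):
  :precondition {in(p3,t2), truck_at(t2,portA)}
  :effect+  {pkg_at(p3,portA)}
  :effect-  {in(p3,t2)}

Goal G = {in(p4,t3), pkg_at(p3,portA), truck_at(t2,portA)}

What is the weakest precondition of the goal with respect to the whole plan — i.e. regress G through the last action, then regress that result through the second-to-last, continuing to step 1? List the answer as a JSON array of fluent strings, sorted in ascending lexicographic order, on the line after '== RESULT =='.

Work backward from the goal:
  through step 4 (unload(p3,t2,portA)): drop {pkg_at(p3,portA)}, keep {in(p4,t3), truck_at(t2,portA)}, require {in(p3,t2), truck_at(t2,portA)}
    → {in(p3,t2), in(p4,t3), truck_at(t2,portA)}
  through step 3 (load(p4,t3,whs2)): drop {in(p4,t3)}, keep {in(p3,t2), truck_at(t2,portA)}, require {pkg_at(p4,whs2), truck_at(t3,whs2)}
    → {in(p3,t2), pkg_at(p4,whs2), truck_at(t2,portA), truck_at(t3,whs2)}
  through step 2 (drive(t2,whs2,portA)): drop {truck_at(t2,portA)}, keep {in(p3,t2), pkg_at(p4,whs2), truck_at(t3,whs2)}, require {truck_at(t2,whs2)}
    → {in(p3,t2), pkg_at(p4,whs2), truck_at(t2,whs2), truck_at(t3,whs2)}
  through step 1 (drive(t2,portA,whs2)): drop {truck_at(t2,whs2)}, keep {in(p3,t2), pkg_at(p4,whs2), truck_at(t3,whs2)}, require {truck_at(t2,portA)}
    → {in(p3,t2), pkg_at(p4,whs2), truck_at(t2,portA), truck_at(t3,whs2)}

== RESULT ==
["in(p3,t2)", "pkg_at(p4,whs2)", "truck_at(t2,portA)", "truck_at(t3,whs2)"]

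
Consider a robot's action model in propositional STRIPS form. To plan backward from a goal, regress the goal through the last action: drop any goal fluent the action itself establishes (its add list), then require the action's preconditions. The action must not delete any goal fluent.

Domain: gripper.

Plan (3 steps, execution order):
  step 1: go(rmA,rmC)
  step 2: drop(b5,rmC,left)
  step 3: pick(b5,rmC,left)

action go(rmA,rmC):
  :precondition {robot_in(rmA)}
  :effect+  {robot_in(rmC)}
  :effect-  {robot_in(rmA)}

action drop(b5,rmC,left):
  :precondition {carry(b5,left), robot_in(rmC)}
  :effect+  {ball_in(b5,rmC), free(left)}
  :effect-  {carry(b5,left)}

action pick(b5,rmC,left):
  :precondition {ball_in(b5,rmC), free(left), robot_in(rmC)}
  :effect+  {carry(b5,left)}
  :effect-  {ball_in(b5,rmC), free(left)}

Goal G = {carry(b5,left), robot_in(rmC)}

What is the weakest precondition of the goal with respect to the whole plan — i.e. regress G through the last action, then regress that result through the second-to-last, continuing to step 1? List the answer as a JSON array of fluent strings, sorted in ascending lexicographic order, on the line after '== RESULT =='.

Work backward from the goal:
  through step 3 (pick(b5,rmC,left)): drop {carry(b5,left)}, keep {robot_in(rmC)}, require {ball_in(b5,rmC), free(left), robot_in(rmC)}
    → {ball_in(b5,rmC), free(left), robot_in(rmC)}
  through step 2 (drop(b5,rmC,left)): drop {ball_in(b5,rmC), free(left)}, keep {robot_in(rmC)}, require {carry(b5,left), robot_in(rmC)}
    → {carry(b5,left), robot_in(rmC)}
  through step 1 (go(rmA,rmC)): drop {robot_in(rmC)}, keep {carry(b5,left)}, require {robot_in(rmA)}
    → {carry(b5,left), robot_in(rmA)}

== RESULT ==
["carry(b5,left)", "robot_in(rmA)"]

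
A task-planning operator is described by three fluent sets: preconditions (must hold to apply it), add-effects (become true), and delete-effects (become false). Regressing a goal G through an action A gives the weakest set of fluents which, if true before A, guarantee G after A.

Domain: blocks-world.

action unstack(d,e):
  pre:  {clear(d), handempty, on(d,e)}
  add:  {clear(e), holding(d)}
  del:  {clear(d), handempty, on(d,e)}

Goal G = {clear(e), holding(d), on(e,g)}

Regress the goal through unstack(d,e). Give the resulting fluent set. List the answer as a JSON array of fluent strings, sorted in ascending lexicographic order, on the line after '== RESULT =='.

Compute (G \ add) ∪ pre:
  G ∩ del = {}  (empty — regression defined)
  G \ add = {clear(e), holding(d), on(e,g)} \ {clear(e), holding(d)} = {on(e,g)}
  ∪ pre   = {on(e,g)} ∪ {clear(d), handempty, on(d,e)}
          = {clear(d), handempty, on(d,e), on(e,g)}

== RESULT ==
["clear(d)", "handempty", "on(d,e)", "on(e,g)"]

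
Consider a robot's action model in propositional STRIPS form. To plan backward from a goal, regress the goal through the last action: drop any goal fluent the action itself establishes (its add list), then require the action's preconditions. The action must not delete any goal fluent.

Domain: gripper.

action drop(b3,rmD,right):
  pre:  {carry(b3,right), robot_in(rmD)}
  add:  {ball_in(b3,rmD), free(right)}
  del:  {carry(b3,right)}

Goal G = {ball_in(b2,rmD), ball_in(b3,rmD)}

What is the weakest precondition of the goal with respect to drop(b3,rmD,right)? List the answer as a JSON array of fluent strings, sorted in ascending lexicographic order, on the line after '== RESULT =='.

Regress:
  G ∩ del = {}  (empty — regression defined)
  G \ add = {ball_in(b2,rmD), ball_in(b3,rmD)} \ {ball_in(b3,rmD), free(right)} = {ball_in(b2,rmD)}
  ∪ pre   = {ball_in(b2,rmD)} ∪ {carry(b3,right), robot_in(rmD)}
          = {ball_in(b2,rmD), carry(b3,right), robot_in(rmD)}

== RESULT ==
["ball_in(b2,rmD)", "carry(b3,right)", "robot_in(rmD)"]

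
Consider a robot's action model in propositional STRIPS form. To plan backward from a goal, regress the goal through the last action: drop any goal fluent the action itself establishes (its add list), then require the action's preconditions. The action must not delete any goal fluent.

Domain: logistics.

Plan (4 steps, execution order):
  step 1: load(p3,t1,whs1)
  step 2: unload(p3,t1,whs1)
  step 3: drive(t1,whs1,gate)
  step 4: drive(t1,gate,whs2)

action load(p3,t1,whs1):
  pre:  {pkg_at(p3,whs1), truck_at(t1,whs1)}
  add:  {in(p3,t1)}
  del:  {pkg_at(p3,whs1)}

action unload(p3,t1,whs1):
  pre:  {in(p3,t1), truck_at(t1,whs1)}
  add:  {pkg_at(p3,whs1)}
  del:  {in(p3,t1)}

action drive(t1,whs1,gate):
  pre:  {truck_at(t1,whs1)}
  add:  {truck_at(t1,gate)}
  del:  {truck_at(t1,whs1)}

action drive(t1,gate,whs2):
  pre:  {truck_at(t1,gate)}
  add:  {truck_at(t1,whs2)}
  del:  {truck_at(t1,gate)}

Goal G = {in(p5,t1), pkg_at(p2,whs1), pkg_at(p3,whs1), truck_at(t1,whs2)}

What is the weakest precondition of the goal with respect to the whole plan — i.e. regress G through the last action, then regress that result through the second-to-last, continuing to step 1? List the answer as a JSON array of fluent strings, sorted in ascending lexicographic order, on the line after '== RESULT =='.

Regress step by step:
  through step 4 (drive(t1,gate,whs2)): drop {truck_at(t1,whs2)}, keep {in(p5,t1), pkg_at(p2,whs1), pkg_at(p3,whs1)}, require {truck_at(t1,gate)}
    → {in(p5,t1), pkg_at(p2,whs1), pkg_at(p3,whs1), truck_at(t1,gate)}
  through step 3 (drive(t1,whs1,gate)): drop {truck_at(t1,gate)}, keep {in(p5,t1), pkg_at(p2,whs1), pkg_at(p3,whs1)}, require {truck_at(t1,whs1)}
    → {in(p5,t1), pkg_at(p2,whs1), pkg_at(p3,whs1), truck_at(t1,whs1)}
  through step 2 (unload(p3,t1,whs1)): drop {pkg_at(p3,whs1)}, keep {in(p5,t1), pkg_at(p2,whs1), truck_at(t1,whs1)}, require {in(p3,t1), truck_at(t1,whs1)}
    → {in(p3,t1), in(p5,t1), pkg_at(p2,whs1), truck_at(t1,whs1)}
  through step 1 (load(p3,t1,whs1)): drop {in(p3,t1)}, keep {in(p5,t1), pkg_at(p2,whs1), truck_at(t1,whs1)}, require {pkg_at(p3,whs1), truck_at(t1,whs1)}
    → {in(p5,t1), pkg_at(p2,whs1), pkg_at(p3,whs1), truck_at(t1,whs1)}

== RESULT ==
["in(p5,t1)", "pkg_at(p2,whs1)", "pkg_at(p3,whs1)", "truck_at(t1,whs1)"]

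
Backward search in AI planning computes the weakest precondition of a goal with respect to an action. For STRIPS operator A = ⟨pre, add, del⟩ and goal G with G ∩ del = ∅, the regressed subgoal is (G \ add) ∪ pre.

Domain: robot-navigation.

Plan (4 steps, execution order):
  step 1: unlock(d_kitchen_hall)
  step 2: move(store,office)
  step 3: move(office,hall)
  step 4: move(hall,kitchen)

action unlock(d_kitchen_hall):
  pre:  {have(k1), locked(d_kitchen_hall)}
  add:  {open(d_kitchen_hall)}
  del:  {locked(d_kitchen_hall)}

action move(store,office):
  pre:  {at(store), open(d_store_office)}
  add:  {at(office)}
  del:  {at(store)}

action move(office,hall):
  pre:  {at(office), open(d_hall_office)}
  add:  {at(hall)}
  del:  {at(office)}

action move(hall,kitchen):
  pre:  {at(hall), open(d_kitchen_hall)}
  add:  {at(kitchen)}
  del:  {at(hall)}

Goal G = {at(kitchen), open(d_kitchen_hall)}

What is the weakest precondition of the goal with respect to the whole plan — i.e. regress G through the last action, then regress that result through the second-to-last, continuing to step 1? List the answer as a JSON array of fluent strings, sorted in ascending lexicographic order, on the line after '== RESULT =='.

Regress step by step:
  through step 4 (move(hall,kitchen)): drop {at(kitchen)}, keep {open(d_kitchen_hall)}, require {at(hall), open(d_kitchen_hall)}
    → {at(hall), open(d_kitchen_hall)}
  through step 3 (move(office,hall)): drop {at(hall)}, keep {open(d_kitchen_hall)}, require {at(office), open(d_hall_office)}
    → {at(office), open(d_hall_office), open(d_kitchen_hall)}
  through step 2 (move(store,office)): drop {at(office)}, keep {open(d_hall_office), open(d_kitchen_hall)}, require {at(store), open(d_store_office)}
    → {at(store), open(d_hall_office), open(d_kitchen_hall), open(d_store_office)}
  through step 1 (unlock(d_kitchen_hall)): drop {open(d_kitchen_hall)}, keep {at(store), open(d_hall_office), open(d_store_office)}, require {have(k1), locked(d_kitchen_hall)}
    → {at(store), have(k1), locked(d_kitchen_hall), open(d_hall_office), open(d_store_office)}

== RESULT ==
["at(store)", "have(k1)", "locked(d_kitchen_hall)", "open(d_hall_office)", "open(d_store_office)"]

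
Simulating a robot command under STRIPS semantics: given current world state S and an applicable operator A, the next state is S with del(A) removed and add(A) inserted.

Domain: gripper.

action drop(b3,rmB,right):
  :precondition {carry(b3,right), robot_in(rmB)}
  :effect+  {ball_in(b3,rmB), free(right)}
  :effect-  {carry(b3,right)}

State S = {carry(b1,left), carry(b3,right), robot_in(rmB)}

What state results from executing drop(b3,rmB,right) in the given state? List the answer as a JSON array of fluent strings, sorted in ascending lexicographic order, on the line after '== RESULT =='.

Progress:
  pre ⊆ S: {carry(b3,right), robot_in(rmB)} ⊆ S  — applicable
  S \ del = {carry(b1,left), robot_in(rmB)}
  ∪ add   = {ball_in(b3,rmB), carry(b1,left), free(right), robot_in(rmB)}

== RESULT ==
["ball_in(b3,rmB)", "carry(b1,left)", "free(right)", "robot_in(rmB)"]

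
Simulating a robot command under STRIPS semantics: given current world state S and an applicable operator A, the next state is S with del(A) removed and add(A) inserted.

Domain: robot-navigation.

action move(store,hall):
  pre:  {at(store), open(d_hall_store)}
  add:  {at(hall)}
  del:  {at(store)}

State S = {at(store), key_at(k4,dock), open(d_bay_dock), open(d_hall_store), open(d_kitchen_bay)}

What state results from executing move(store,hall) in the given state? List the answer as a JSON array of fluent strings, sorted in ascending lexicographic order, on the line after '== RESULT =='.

Compute (S \ del) ∪ add:
  pre ⊆ S: {at(store), open(d_hall_store)} ⊆ S  — applicable
  S \ del = {key_at(k4,dock), open(d_bay_dock), open(d_hall_store), open(d_kitchen_bay)}
  ∪ add   = {at(hall), key_at(k4,dock), open(d_bay_dock), open(d_hall_store), open(d_kitchen_bay)}

== RESULT ==
["at(hall)", "key_at(k4,dock)", "open(d_bay_dock)", "open(d_hall_store)", "open(d_kitchen_bay)"]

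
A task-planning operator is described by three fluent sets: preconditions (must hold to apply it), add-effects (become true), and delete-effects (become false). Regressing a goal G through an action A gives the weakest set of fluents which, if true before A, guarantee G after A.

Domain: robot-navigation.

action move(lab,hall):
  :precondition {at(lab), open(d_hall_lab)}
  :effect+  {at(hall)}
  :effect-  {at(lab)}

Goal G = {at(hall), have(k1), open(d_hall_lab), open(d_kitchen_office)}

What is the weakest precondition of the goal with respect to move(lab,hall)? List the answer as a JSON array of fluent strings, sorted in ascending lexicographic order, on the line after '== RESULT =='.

Compute (G \ add) ∪ pre:
  G ∩ del = {}  (empty — regression defined)
  G \ add = {at(hall), have(k1), open(d_hall_lab), open(d_kitchen_office)} \ {at(hall)} = {have(k1), open(d_hall_lab), open(d_kitchen_office)}
  ∪ pre   = {have(k1), open(d_hall_lab), open(d_kitchen_office)} ∪ {at(lab), open(d_hall_lab)}
          = {at(lab), have(k1), open(d_hall_lab), open(d_kitchen_office)}

== RESULT ==
["at(lab)", "have(k1)", "open(d_hall_lab)", "open(d_kitchen_office)"]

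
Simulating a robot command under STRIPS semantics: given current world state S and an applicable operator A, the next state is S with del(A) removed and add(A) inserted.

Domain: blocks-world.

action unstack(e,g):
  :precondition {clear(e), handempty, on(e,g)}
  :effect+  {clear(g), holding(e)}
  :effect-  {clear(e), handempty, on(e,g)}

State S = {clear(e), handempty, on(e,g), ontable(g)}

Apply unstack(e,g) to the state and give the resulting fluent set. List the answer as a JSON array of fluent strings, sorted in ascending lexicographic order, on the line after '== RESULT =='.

Compute (S \ del) ∪ add:
  pre ⊆ S: {clear(e), handempty, on(e,g)} ⊆ S  — applicable
  S \ del = {ontable(g)}
  ∪ add   = {clear(g), holding(e), ontable(g)}

== RESULT ==
["clear(g)", "holding(e)", "ontable(g)"]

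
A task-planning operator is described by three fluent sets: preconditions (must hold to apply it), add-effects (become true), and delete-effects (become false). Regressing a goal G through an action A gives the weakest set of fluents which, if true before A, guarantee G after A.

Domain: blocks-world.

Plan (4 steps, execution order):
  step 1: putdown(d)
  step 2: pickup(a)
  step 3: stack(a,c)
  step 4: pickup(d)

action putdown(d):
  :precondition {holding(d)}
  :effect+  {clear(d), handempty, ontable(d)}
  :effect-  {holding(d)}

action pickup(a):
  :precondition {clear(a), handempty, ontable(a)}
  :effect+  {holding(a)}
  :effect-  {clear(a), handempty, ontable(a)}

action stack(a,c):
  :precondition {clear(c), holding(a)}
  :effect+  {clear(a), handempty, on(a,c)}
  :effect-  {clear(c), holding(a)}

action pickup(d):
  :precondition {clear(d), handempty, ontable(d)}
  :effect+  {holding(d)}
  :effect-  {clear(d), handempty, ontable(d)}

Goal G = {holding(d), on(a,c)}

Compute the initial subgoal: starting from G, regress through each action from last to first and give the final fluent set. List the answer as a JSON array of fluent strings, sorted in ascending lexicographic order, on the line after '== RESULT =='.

Work backward from the goal:
  through step 4 (pickup(d)): drop {holding(d)}, keep {on(a,c)}, require {clear(d), handempty, ontable(d)}
    → {clear(d), handempty, on(a,c), ontable(d)}
  through step 3 (stack(a,c)): drop {handempty, on(a,c)}, keep {clear(d), ontable(d)}, require {clear(c), holding(a)}
    → {clear(c), clear(d), holding(a), ontable(d)}
  through step 2 (pickup(a)): drop {holding(a)}, keep {clear(c), clear(d), ontable(d)}, require {clear(a), handempty, ontable(a)}
    → {clear(a), clear(c), clear(d), handempty, ontable(a), ontable(d)}
  through step 1 (putdown(d)): drop {clear(d), handempty, ontable(d)}, keep {clear(a), clear(c), ontable(a)}, require {holding(d)}
    → {clear(a), clear(c), holding(d), ontable(a)}

== RESULT ==
["clear(a)", "clear(c)", "holding(d)", "ontable(a)"]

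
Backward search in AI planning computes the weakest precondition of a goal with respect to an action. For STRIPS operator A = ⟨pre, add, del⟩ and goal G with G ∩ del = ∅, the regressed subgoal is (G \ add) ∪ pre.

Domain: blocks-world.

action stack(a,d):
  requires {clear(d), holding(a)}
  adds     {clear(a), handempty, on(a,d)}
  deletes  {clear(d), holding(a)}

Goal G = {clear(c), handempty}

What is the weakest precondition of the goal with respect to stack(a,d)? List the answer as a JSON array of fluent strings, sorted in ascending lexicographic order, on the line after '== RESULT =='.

Compute (G \ add) ∪ pre:
  G ∩ del = {}  (empty — regression defined)
  G \ add = {clear(c), handempty} \ {clear(a), handempty, on(a,d)} = {clear(c)}
  ∪ pre   = {clear(c)} ∪ {clear(d), holding(a)}
          = {clear(c), clear(d), holding(a)}

== RESULT ==
["clear(c)", "clear(d)", "holding(a)"]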